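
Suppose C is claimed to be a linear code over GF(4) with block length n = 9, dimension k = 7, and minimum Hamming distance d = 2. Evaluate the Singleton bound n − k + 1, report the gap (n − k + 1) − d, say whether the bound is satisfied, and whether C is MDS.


Singleton RHS = n − k + 1 = 3, slack = 1, bound satisfied, not MDS.

Singleton bound: d ≤ n − k + 1.
Here n = 9, k = 7, so n − k + 1 = 3.
Given d = 2, check d ≤ 3: YES.
Slack = (n − k + 1) − d = 1.
The code is NOT MDS (slack = 1 > 0).
Description: the claimed parameters are [9, 7, 2]_4; such a code would be non-MDS.


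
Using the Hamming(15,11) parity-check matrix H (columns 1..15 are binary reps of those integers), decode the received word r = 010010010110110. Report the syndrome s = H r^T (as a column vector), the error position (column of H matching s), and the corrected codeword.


s = (1, 1, 0, 1)^T, error position = 13, corrected codeword c = 010010010110010

Compute s = H r^T mod 2 one row at a time:
  s_1 = 1 + 0 + 1 + 1 + 0 + 1 + 1 + 0 = 5 ≡ 1 (mod 2).
  s_2 = 0 + 1 + 0 + 0 + 0 + 1 + 1 + 0 = 3 ≡ 1 (mod 2).
  s_3 = 1 + 0 + 0 + 0 + 1 + 1 + 1 + 0 = 4 ≡ 0 (mod 2).
  s_4 = 0 + 0 + 1 + 0 + 0 + 1 + 1 + 0 = 3 ≡ 1 (mod 2).
s = (1, 1, 0, 1)^T — this equals column 13 of H (binary 1101), so error is at position 13.
Correct: flip bit 13 of r = 010010010110110 to get c = 010010010110010.


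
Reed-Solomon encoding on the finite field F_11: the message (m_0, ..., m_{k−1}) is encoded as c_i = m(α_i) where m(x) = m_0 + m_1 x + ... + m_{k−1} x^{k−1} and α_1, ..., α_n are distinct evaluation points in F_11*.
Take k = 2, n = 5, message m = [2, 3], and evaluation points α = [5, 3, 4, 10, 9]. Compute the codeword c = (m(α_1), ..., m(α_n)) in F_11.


c = [6, 0, 3, 10, 7]

Message polynomial: m(x) = 2 + 3·x (mod 11).
For each evaluation point α_i, compute m(α_i) mod 11:
  α_1 = 5: Horner steps 3 → 6, so m(5) = 6.
  α_2 = 3: Horner steps 3 → 0, so m(3) = 0.
  α_3 = 4: Horner steps 3 → 3, so m(4) = 3.
  α_4 = 10: Horner steps 3 → 10, so m(10) = 10.
  α_5 = 9: Horner steps 3 → 7, so m(9) = 7.
Codeword c = [6, 0, 3, 10, 7] ∈ F_11^5.


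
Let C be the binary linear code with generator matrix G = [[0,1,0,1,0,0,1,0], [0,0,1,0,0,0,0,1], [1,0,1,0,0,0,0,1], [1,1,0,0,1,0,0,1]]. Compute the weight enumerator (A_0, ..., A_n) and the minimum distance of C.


Weight distribution: A_0 = 1, A_1 = 1, A_2 = 1, A_3 = 4, A_4 = 5, A_5 = 3, A_6 = 1. Minimum distance d = 1.

Enumerate all 2^4 = 16 messages m ∈ F_2^4.
For each, compute codeword c = mG in F_2^8, then tally its weight.
  m = 0000 → c = 00000000, weight = 0.
  m = 1000 → c = 01010010, weight = 3.
  m = 0100 → c = 00100001, weight = 2.
  m = 1100 → c = 01110011, weight = 5.
  m = 0010 → c = 10100001, weight = 3.
  m = 1010 → c = 11110011, weight = 6.
  m = 0110 → c = 10000000, weight = 1.
  m = 1110 → c = 11010010, weight = 4.
  m = 0001 → c = 11001001, weight = 4.
  m = 1001 → c = 10011011, weight = 5.
  m = 0101 → c = 11101000, weight = 4.
  m = 1101 → c = 10111010, weight = 5.
  m = 0011 → c = 01101000, weight = 3.
  m = 1011 → c = 00111010, weight = 4.
  m = 0111 → c = 01001001, weight = 3.
  m = 1111 → c = 00011011, weight = 4.
Tally weights:
  weight 0: 1 codewords.
  weight 1: 1 codewords.
  weight 2: 1 codewords.
  weight 3: 4 codewords.
  weight 4: 5 codewords.
  weight 5: 3 codewords.
  weight 6: 1 codewords.
Minimum distance d = smallest w > 0 with A_w > 0 = 1.
Sanity: Σ A_w = 16 = 2^4 = 16 ✓.


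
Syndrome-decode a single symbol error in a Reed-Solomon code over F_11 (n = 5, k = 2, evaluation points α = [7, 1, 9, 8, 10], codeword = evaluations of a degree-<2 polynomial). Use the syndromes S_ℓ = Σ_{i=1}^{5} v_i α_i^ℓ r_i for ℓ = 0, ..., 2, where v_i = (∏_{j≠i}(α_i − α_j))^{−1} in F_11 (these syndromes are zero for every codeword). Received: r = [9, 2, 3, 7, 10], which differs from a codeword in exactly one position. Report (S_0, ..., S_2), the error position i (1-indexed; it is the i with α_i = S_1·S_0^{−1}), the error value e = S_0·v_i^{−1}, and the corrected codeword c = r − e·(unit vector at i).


S = (8, 1, 7), error at position 1, error magnitude e = 9, c = [0, 2, 3, 7, 10].

Step 1: column multipliers v_i = (∏_{j≠i}(α_i − α_j))^{−1} mod 11.
  i = 1 (α = 7): (7−1)(7−9)(7−8)(7−10) = 6·(−2)·(−1)·(−3) = −36 ≡ 8, so v_1 = 8^{−1} = 7 (mod 11).
  i = 2 (α = 1): (1−7)(1−9)(1−8)(1−10) = (−6)·(−8)·(−7)·(−9) = 3024 ≡ 10, so v_2 = 10^{−1} = 10 (mod 11).
  i = 3 (α = 9): (9−7)(9−1)(9−8)(9−10) = 2·8·1·(−1) = −16 ≡ 6, so v_3 = 6^{−1} = 2 (mod 11).
  i = 4 (α = 8): (8−7)(8−1)(8−9)(8−10) = 1·7·(−1)·(−2) = 14 ≡ 3, so v_4 = 3^{−1} = 4 (mod 11).
  i = 5 (α = 10): (10−7)(10−1)(10−9)(10−8) = 3·9·1·2 = 54 ≡ 10, so v_5 = 10^{−1} = 10 (mod 11).
  v = [7, 10, 2, 4, 10].
Step 2: syndromes of r = [9, 2, 3, 7, 10] (all sums mod 11).
  S_0 = Σ v_i r_i = 7·9 + 10·2 + 2·3 + 4·7 + 10·10 = 217 ≡ 8.
  S_1 = Σ v_i α_i r_i = 7·7·9 + 10·1·2 + 2·9·3 + 4·8·7 + 10·10·10 = 1739 ≡ 1.
  α_i^2 mod 11 = [5, 1, 4, 9, 1].
  S_2 = Σ v_i α_i^2 r_i = 7·5·9 + 10·1·2 + 2·4·3 + 4·9·7 + 10·1·10 = 711 ≡ 7.
  S = (8, 1, 7) ≠ 0, so r is not a codeword (an error is present).
Step 3: locate the error. For a single error e at position i, S_ℓ = v_i·e·α_i^ℓ, so α_err = S_1/S_0.
  S_0^{−1} = 8^{−1} = 7 (mod 11), so α_err = 1·7 = 7 ≡ 7 = α_1. Error position i = 1.
  Consistency check: S_2/S_1 = 7·1 = 7 ≡ 7 = α_err ✓ (single-error assumption holds).
Step 4: error magnitude e = S_0/v_1 = S_0·∏_{j≠1}(α_1 − α_j) = 8·8 = 64 ≡ 9 (mod 11).
Step 5: correct position 1: c_1 = r_1 − e = 9 − 9 ≡ 0 (mod 11). Hence c = [0, 2, 3, 7, 10].
  Check: interpolating c through the α_i gives m(x) = 6 + 7·x (degree < 2) with m(α_i) = c_i for every i, so c is indeed a codeword.


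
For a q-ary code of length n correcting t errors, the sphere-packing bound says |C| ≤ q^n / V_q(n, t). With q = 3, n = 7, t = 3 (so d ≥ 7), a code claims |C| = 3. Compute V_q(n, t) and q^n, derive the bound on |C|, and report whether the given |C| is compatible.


V_q(n, t) = 379, q^n = 2187, Hamming bound = 5, |C| = 3 ≤ bound (satisfied).

Step 1: Compute V_q(n, t) = Σ_{j=0}^3 C(n, j) (q−1)^j.
  j = 0: C(7,0)·(2)^0 = 1·1 = 1.
  j = 1: C(7,1)·(2)^1 = 7·2 = 14.
  j = 2: C(7,2)·(2)^2 = 21·4 = 84.
  j = 3: C(7,3)·(2)^3 = 35·8 = 280.
  V_q(n, t) = 1 + 14 + 84 + 280 = 379.
Step 2: q^n = 3^7 = 2187.
Step 3: Hamming bound ⌊q^n / V_q(n,t)⌋ = ⌊2187/379⌋ = 5.
Step 4: Compare |C| = 3 to 5: satisfied.
The claimed |C| lies below the Hamming bound.


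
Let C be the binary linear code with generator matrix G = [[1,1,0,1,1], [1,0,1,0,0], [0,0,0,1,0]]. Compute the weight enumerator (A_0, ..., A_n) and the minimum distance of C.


Weight distribution: A_0 = 1, A_1 = 1, A_2 = 1, A_3 = 3, A_4 = 2. Minimum distance d = 1.

Enumerate all 2^3 = 8 messages m ∈ F_2^3.
For each, compute codeword c = mG in F_2^5, then tally its weight.
  m = 000 → c = 00000, weight = 0.
  m = 100 → c = 11011, weight = 4.
  m = 010 → c = 10100, weight = 2.
  m = 110 → c = 01111, weight = 4.
  m = 001 → c = 00010, weight = 1.
  m = 101 → c = 11001, weight = 3.
  m = 011 → c = 10110, weight = 3.
  m = 111 → c = 01101, weight = 3.
Tally weights:
  weight 0: 1 codewords.
  weight 1: 1 codewords.
  weight 2: 1 codewords.
  weight 3: 3 codewords.
  weight 4: 2 codewords.
Minimum distance d = smallest w > 0 with A_w > 0 = 1.
Sanity: Σ A_w = 8 = 2^3 = 8 ✓.


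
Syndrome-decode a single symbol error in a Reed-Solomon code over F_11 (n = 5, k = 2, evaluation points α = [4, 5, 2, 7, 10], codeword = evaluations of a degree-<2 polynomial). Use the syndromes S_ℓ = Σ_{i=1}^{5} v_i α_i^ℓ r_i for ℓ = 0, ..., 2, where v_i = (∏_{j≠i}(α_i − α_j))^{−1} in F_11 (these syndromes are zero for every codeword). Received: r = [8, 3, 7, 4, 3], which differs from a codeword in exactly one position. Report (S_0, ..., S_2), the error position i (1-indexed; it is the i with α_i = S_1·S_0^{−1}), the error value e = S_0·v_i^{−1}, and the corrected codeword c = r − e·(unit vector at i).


S = (5, 6, 5), error at position 5, error magnitude e = 3, c = [8, 3, 7, 4, 0].

Step 1: column multipliers v_i = (∏_{j≠i}(α_i − α_j))^{−1} mod 11.
  i = 1 (α = 4): (4−5)(4−2)(4−7)(4−10) = (−1)·2·(−3)·(−6) = −36 ≡ 8, so v_1 = 8^{−1} = 7 (mod 11).
  i = 2 (α = 5): (5−4)(5−2)(5−7)(5−10) = 1·3·(−2)·(−5) = 30 ≡ 8, so v_2 = 8^{−1} = 7 (mod 11).
  i = 3 (α = 2): (2−4)(2−5)(2−7)(2−10) = (−2)·(−3)·(−5)·(−8) = 240 ≡ 9, so v_3 = 9^{−1} = 5 (mod 11).
  i = 4 (α = 7): (7−4)(7−5)(7−2)(7−10) = 3·2·5·(−3) = −90 ≡ 9, so v_4 = 9^{−1} = 5 (mod 11).
  i = 5 (α = 10): (10−4)(10−5)(10−2)(10−7) = 6·5·8·3 = 720 ≡ 5, so v_5 = 5^{−1} = 9 (mod 11).
  v = [7, 7, 5, 5, 9].
Step 2: syndromes of r = [8, 3, 7, 4, 3] (all sums mod 11).
  S_0 = Σ v_i r_i = 7·8 + 7·3 + 5·7 + 5·4 + 9·3 = 159 ≡ 5.
  S_1 = Σ v_i α_i r_i = 7·4·8 + 7·5·3 + 5·2·7 + 5·7·4 + 9·10·3 = 809 ≡ 6.
  α_i^2 mod 11 = [5, 3, 4, 5, 1].
  S_2 = Σ v_i α_i^2 r_i = 7·5·8 + 7·3·3 + 5·4·7 + 5·5·4 + 9·1·3 = 610 ≡ 5.
  S = (5, 6, 5) ≠ 0, so r is not a codeword (an error is present).
Step 3: locate the error. For a single error e at position i, S_ℓ = v_i·e·α_i^ℓ, so α_err = S_1/S_0.
  S_0^{−1} = 5^{−1} = 9 (mod 11), so α_err = 6·9 = 54 ≡ 10 = α_5. Error position i = 5.
  Consistency check: S_2/S_1 = 5·2 = 10 ≡ 10 = α_err ✓ (single-error assumption holds).
Step 4: error magnitude e = S_0/v_5 = S_0·∏_{j≠5}(α_5 − α_j) = 5·5 = 25 ≡ 3 (mod 11).
Step 5: correct position 5: c_5 = r_5 − e = 3 − 3 ≡ 0 (mod 11). Hence c = [8, 3, 7, 4, 0].
  Check: interpolating c through the α_i gives m(x) = 6 + 6·x (degree < 2) with m(α_i) = c_i for every i, so c is indeed a codeword.


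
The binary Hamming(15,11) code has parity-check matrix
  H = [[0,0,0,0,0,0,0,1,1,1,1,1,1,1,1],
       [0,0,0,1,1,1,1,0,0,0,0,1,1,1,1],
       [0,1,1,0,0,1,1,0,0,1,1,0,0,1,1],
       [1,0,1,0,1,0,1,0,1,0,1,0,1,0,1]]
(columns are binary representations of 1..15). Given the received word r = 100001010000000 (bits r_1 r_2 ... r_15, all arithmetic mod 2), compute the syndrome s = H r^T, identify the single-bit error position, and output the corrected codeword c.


s = (1, 1, 1, 1)^T, error position = 15, corrected codeword c = 100001010000001

Compute s = H r^T mod 2 one row at a time:
  s_1 = 1 + 0 + 0 + 0 + 0 + 0 + 0 + 0 = 1 ≡ 1 (mod 2).
  s_2 = 0 + 0 + 1 + 0 + 0 + 0 + 0 + 0 = 1 ≡ 1 (mod 2).
  s_3 = 0 + 0 + 1 + 0 + 0 + 0 + 0 + 0 = 1 ≡ 1 (mod 2).
  s_4 = 1 + 0 + 0 + 0 + 0 + 0 + 0 + 0 = 1 ≡ 1 (mod 2).
s = (1, 1, 1, 1)^T — this equals column 15 of H (binary 1111), so error is at position 15.
Correct: flip bit 15 of r = 100001010000000 to get c = 100001010000001.


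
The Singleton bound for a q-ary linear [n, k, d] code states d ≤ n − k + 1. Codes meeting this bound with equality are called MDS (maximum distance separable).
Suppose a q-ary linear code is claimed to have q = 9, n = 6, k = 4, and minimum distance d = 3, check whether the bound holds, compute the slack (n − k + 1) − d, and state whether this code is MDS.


Singleton RHS = n − k + 1 = 3, slack = 0, bound satisfied, MDS.

Singleton bound: d ≤ n − k + 1.
Here n = 6, k = 4, so n − k + 1 = 3.
Given d = 3, check d ≤ 3: YES.
Slack = (n − k + 1) − d = 0.
The code is MDS (slack = 0).
Description: the claimed parameters are [6, 4, 3]_9; such a code would be MDS (meets Singleton bound).


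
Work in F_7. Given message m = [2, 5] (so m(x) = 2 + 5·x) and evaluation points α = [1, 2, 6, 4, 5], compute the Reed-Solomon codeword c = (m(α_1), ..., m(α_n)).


c = [0, 5, 4, 1, 6]

Message polynomial: m(x) = 2 + 5·x (mod 7).
For each evaluation point α_i, compute m(α_i) mod 7:
  α_1 = 1: Horner steps 5 → 0, so m(1) = 0.
  α_2 = 2: Horner steps 5 → 5, so m(2) = 5.
  α_3 = 6: Horner steps 5 → 4, so m(6) = 4.
  α_4 = 4: Horner steps 5 → 1, so m(4) = 1.
  α_5 = 5: Horner steps 5 → 6, so m(5) = 6.
Codeword c = [0, 5, 4, 1, 6] ∈ F_7^5.


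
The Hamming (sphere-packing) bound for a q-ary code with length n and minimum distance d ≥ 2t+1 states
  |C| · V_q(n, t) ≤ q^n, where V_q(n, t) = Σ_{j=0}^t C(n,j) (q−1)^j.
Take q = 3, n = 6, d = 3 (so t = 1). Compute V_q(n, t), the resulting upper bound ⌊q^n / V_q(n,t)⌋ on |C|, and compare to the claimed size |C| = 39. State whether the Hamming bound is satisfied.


V_q(n, t) = 13, q^n = 729, Hamming bound = 56, |C| = 39 ≤ bound (satisfied).

Step 1: Compute V_q(n, t) = Σ_{j=0}^1 C(n, j) (q−1)^j.
  j = 0: C(6,0)·(2)^0 = 1·1 = 1.
  j = 1: C(6,1)·(2)^1 = 6·2 = 12.
  V_q(n, t) = 1 + 12 = 13.
Step 2: q^n = 3^6 = 729.
Step 3: Hamming bound ⌊q^n / V_q(n,t)⌋ = ⌊729/13⌋ = 56.
Step 4: Compare |C| = 39 to 56: satisfied.
The claimed |C| lies below the Hamming bound.


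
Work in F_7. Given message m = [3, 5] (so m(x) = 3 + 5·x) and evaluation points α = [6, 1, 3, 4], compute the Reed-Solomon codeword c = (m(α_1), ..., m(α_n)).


c = [5, 1, 4, 2]

Message polynomial: m(x) = 3 + 5·x (mod 7).
For each evaluation point α_i, compute m(α_i) mod 7:
  α_1 = 6: Horner steps 5 → 5, so m(6) = 5.
  α_2 = 1: Horner steps 5 → 1, so m(1) = 1.
  α_3 = 3: Horner steps 5 → 4, so m(3) = 4.
  α_4 = 4: Horner steps 5 → 2, so m(4) = 2.
Codeword c = [5, 1, 4, 2] ∈ F_7^4.


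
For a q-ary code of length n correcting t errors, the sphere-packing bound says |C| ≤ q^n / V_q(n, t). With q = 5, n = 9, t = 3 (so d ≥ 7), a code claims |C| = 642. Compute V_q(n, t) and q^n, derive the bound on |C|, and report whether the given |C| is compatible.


V_q(n, t) = 5989, q^n = 1953125, Hamming bound = 326, |C| = 642 > bound (violated).

Step 1: Compute V_q(n, t) = Σ_{j=0}^3 C(n, j) (q−1)^j.
  j = 0: C(9,0)·(4)^0 = 1·1 = 1.
  j = 1: C(9,1)·(4)^1 = 9·4 = 36.
  j = 2: C(9,2)·(4)^2 = 36·16 = 576.
  j = 3: C(9,3)·(4)^3 = 84·64 = 5376.
  V_q(n, t) = 1 + 36 + 576 + 5376 = 5989.
Step 2: q^n = 5^9 = 1953125.
Step 3: Hamming bound ⌊q^n / V_q(n,t)⌋ = ⌊1953125/5989⌋ = 326.
Step 4: Compare |C| = 642 to 326: violated.
The claimed |C| lies above the Hamming bound, so no 5-ary code of length 9 with d ≥ 7 can have 642 codewords.


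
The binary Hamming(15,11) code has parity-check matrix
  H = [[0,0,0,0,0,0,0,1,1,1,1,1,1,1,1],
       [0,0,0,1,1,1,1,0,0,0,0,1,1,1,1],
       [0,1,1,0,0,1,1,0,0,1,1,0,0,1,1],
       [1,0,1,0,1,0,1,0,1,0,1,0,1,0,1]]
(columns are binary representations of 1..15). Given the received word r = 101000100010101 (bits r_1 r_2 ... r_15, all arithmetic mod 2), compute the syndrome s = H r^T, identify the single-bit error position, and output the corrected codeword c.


s = (1, 1, 0, 0)^T, error position = 12, corrected codeword c = 101000100011101

Compute s = H r^T mod 2 one row at a time:
  s_1 = 0 + 0 + 0 + 1 + 0 + 1 + 0 + 1 = 3 ≡ 1 (mod 2).
  s_2 = 0 + 0 + 0 + 1 + 0 + 1 + 0 + 1 = 3 ≡ 1 (mod 2).
  s_3 = 0 + 1 + 0 + 1 + 0 + 1 + 0 + 1 = 4 ≡ 0 (mod 2).
  s_4 = 1 + 1 + 0 + 1 + 0 + 1 + 1 + 1 = 6 ≡ 0 (mod 2).
s = (1, 1, 0, 0)^T — this equals column 12 of H (binary 1100), so error is at position 12.
Correct: flip bit 12 of r = 101000100010101 to get c = 101000100011101.


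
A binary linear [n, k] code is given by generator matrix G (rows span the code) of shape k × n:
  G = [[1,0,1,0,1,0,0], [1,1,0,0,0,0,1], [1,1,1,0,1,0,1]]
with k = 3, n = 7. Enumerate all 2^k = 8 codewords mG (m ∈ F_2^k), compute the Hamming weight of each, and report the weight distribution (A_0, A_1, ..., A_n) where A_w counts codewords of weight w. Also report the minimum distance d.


Weight distribution: A_0 = 1, A_1 = 1, A_2 = 2, A_3 = 2, A_4 = 1, A_5 = 1. Minimum distance d = 1.

Enumerate all 2^3 = 8 messages m ∈ F_2^3.
For each, compute codeword c = mG in F_2^7, then tally its weight.
  m = 000 → c = 0000000, weight = 0.
  m = 100 → c = 1010100, weight = 3.
  m = 010 → c = 1100001, weight = 3.
  m = 110 → c = 0110101, weight = 4.
  m = 001 → c = 1110101, weight = 5.
  m = 101 → c = 0100001, weight = 2.
  m = 011 → c = 0010100, weight = 2.
  m = 111 → c = 1000000, weight = 1.
Tally weights:
  weight 0: 1 codewords.
  weight 1: 1 codewords.
  weight 2: 2 codewords.
  weight 3: 2 codewords.
  weight 4: 1 codewords.
  weight 5: 1 codewords.
Minimum distance d = smallest w > 0 with A_w > 0 = 1.
Sanity: Σ A_w = 8 = 2^3 = 8 ✓.


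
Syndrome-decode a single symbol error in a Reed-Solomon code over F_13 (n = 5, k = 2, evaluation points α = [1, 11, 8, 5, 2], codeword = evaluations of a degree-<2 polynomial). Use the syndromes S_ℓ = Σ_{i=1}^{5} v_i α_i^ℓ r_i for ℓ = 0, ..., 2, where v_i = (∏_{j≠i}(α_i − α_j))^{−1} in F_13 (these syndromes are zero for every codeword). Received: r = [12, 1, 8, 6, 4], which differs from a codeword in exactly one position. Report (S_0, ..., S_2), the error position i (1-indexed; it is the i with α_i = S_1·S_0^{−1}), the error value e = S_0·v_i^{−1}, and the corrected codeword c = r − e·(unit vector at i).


S = (7, 12, 2), error at position 2, error magnitude e = 4, c = [12, 10, 8, 6, 4].

Step 1: column multipliers v_i = (∏_{j≠i}(α_i − α_j))^{−1} mod 13.
  i = 1 (α = 1): (1−11)(1−8)(1−5)(1−2) = (−10)·(−7)·(−4)·(−1) = 280 ≡ 7, so v_1 = 7^{−1} = 2 (mod 13).
  i = 2 (α = 11): (11−1)(11−8)(11−5)(11−2) = 10·3·6·9 = 1620 ≡ 8, so v_2 = 8^{−1} = 5 (mod 13).
  i = 3 (α = 8): (8−1)(8−11)(8−5)(8−2) = 7·(−3)·3·6 = −378 ≡ 12, so v_3 = 12^{−1} = 12 (mod 13).
  i = 4 (α = 5): (5−1)(5−11)(5−8)(5−2) = 4·(−6)·(−3)·3 = 216 ≡ 8, so v_4 = 8^{−1} = 5 (mod 13).
  i = 5 (α = 2): (2−1)(2−11)(2−8)(2−5) = 1·(−9)·(−6)·(−3) = −162 ≡ 7, so v_5 = 7^{−1} = 2 (mod 13).
  v = [2, 5, 12, 5, 2].
Step 2: syndromes of r = [12, 1, 8, 6, 4] (all sums mod 13).
  S_0 = Σ v_i r_i = 2·12 + 5·1 + 12·8 + 5·6 + 2·4 = 163 ≡ 7.
  S_1 = Σ v_i α_i r_i = 2·1·12 + 5·11·1 + 12·8·8 + 5·5·6 + 2·2·4 = 1013 ≡ 12.
  α_i^2 mod 13 = [1, 4, 12, 12, 4].
  S_2 = Σ v_i α_i^2 r_i = 2·1·12 + 5·4·1 + 12·12·8 + 5·12·6 + 2·4·4 = 1588 ≡ 2.
  S = (7, 12, 2) ≠ 0, so r is not a codeword (an error is present).
Step 3: locate the error. For a single error e at position i, S_ℓ = v_i·e·α_i^ℓ, so α_err = S_1/S_0.
  S_0^{−1} = 7^{−1} = 2 (mod 13), so α_err = 12·2 = 24 ≡ 11 = α_2. Error position i = 2.
  Consistency check: S_2/S_1 = 2·12 = 24 ≡ 11 = α_err ✓ (single-error assumption holds).
Step 4: error magnitude e = S_0/v_2 = S_0·∏_{j≠2}(α_2 − α_j) = 7·8 = 56 ≡ 4 (mod 13).
Step 5: correct position 2: c_2 = r_2 − e = 1 − 4 ≡ 10 (mod 13). Hence c = [12, 10, 8, 6, 4].
  Check: interpolating c through the α_i gives m(x) = 7 + 5·x (degree < 2) with m(α_i) = c_i for every i, so c is indeed a codeword.


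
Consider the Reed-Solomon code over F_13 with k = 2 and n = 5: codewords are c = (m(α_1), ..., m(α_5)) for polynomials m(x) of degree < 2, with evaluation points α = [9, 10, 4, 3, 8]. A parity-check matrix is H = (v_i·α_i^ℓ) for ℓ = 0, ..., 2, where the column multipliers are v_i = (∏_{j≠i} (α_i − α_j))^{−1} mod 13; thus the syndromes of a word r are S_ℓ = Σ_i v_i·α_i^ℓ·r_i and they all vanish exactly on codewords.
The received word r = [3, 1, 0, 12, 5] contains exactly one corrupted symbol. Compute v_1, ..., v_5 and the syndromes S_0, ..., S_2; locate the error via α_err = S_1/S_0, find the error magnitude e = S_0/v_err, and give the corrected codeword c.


S = (5, 2, 6), error at position 4, error magnitude e = 10, c = [3, 1, 0, 2, 5].

Step 1: column multipliers v_i = (∏_{j≠i}(α_i − α_j))^{−1} mod 13.
  i = 1 (α = 9): (9−10)(9−4)(9−3)(9−8) = (−1)·5·6·1 = −30 ≡ 9, so v_1 = 9^{−1} = 3 (mod 13).
  i = 2 (α = 10): (10−9)(10−4)(10−3)(10−8) = 1·6·7·2 = 84 ≡ 6, so v_2 = 6^{−1} = 11 (mod 13).
  i = 3 (α = 4): (4−9)(4−10)(4−3)(4−8) = (−5)·(−6)·1·(−4) = −120 ≡ 10, so v_3 = 10^{−1} = 4 (mod 13).
  i = 4 (α = 3): (3−9)(3−10)(3−4)(3−8) = (−6)·(−7)·(−1)·(−5) = 210 ≡ 2, so v_4 = 2^{−1} = 7 (mod 13).
  i = 5 (α = 8): (8−9)(8−10)(8−4)(8−3) = (−1)·(−2)·4·5 = 40 ≡ 1, so v_5 = 1^{−1} = 1 (mod 13).
  v = [3, 11, 4, 7, 1].
Step 2: syndromes of r = [3, 1, 0, 12, 5] (all sums mod 13).
  S_0 = Σ v_i r_i = 3·3 + 11·1 + 4·0 + 7·12 + 1·5 = 109 ≡ 5.
  S_1 = Σ v_i α_i r_i = 3·9·3 + 11·10·1 + 4·4·0 + 7·3·12 + 1·8·5 = 483 ≡ 2.
  α_i^2 mod 13 = [3, 9, 3, 9, 12].
  S_2 = Σ v_i α_i^2 r_i = 3·3·3 + 11·9·1 + 4·3·0 + 7·9·12 + 1·12·5 = 942 ≡ 6.
  S = (5, 2, 6) ≠ 0, so r is not a codeword (an error is present).
Step 3: locate the error. For a single error e at position i, S_ℓ = v_i·e·α_i^ℓ, so α_err = S_1/S_0.
  S_0^{−1} = 5^{−1} = 8 (mod 13), so α_err = 2·8 = 16 ≡ 3 = α_4. Error position i = 4.
  Consistency check: S_2/S_1 = 6·7 = 42 ≡ 3 = α_err ✓ (single-error assumption holds).
Step 4: error magnitude e = S_0/v_4 = S_0·∏_{j≠4}(α_4 − α_j) = 5·2 = 10 ≡ 10 (mod 13).
Step 5: correct position 4: c_4 = r_4 − e = 12 − 10 ≡ 2 (mod 13). Hence c = [3, 1, 0, 2, 5].
  Check: interpolating c through the α_i gives m(x) = 8 + 11·x (degree < 2) with m(α_i) = c_i for every i, so c is indeed a codeword.


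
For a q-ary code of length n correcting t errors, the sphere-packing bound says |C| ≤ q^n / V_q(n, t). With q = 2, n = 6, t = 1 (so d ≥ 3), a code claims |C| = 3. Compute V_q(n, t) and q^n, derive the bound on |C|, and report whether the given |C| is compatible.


V_q(n, t) = 7, q^n = 64, Hamming bound = 9, |C| = 3 ≤ bound (satisfied).

Step 1: Compute V_q(n, t) = Σ_{j=0}^1 C(n, j) (q−1)^j.
  j = 0: C(6,0)·(1)^0 = 1·1 = 1.
  j = 1: C(6,1)·(1)^1 = 6·1 = 6.
  V_q(n, t) = 1 + 6 = 7.
Step 2: q^n = 2^6 = 64.
Step 3: Hamming bound ⌊q^n / V_q(n,t)⌋ = ⌊64/7⌋ = 9.
Step 4: Compare |C| = 3 to 9: satisfied.
The claimed |C| lies below the Hamming bound.


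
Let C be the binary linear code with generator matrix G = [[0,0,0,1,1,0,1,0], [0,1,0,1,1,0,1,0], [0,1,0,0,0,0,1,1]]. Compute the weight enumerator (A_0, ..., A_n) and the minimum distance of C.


Weight distribution: A_0 = 1, A_1 = 1, A_2 = 1, A_3 = 3, A_4 = 2. Minimum distance d = 1.

Enumerate all 2^3 = 8 messages m ∈ F_2^3.
For each, compute codeword c = mG in F_2^8, then tally its weight.
  m = 000 → c = 00000000, weight = 0.
  m = 100 → c = 00011010, weight = 3.
  m = 010 → c = 01011010, weight = 4.
  m = 110 → c = 01000000, weight = 1.
  m = 001 → c = 01000011, weight = 3.
  m = 101 → c = 01011001, weight = 4.
  m = 011 → c = 00011001, weight = 3.
  m = 111 → c = 00000011, weight = 2.
Tally weights:
  weight 0: 1 codewords.
  weight 1: 1 codewords.
  weight 2: 1 codewords.
  weight 3: 3 codewords.
  weight 4: 2 codewords.
Minimum distance d = smallest w > 0 with A_w > 0 = 1.
Sanity: Σ A_w = 8 = 2^3 = 8 ✓.


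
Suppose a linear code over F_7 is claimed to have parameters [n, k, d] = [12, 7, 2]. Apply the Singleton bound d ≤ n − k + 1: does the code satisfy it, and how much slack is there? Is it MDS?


Singleton RHS = n − k + 1 = 6, slack = 4, bound satisfied, not MDS.

Singleton bound: d ≤ n − k + 1.
Here n = 12, k = 7, so n − k + 1 = 6.
Given d = 2, check d ≤ 6: YES.
Slack = (n − k + 1) − d = 4.
The code is NOT MDS (slack = 4 > 0).
Description: the claimed parameters are [12, 7, 2]_7; such a code would be non-MDS.


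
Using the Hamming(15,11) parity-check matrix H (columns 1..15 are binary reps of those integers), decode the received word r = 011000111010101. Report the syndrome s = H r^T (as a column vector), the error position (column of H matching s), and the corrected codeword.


s = (1, 1, 1, 0)^T, error position = 14, corrected codeword c = 011000111010111

Compute s = H r^T mod 2 one row at a time:
  s_1 = 1 + 1 + 0 + 1 + 0 + 1 + 0 + 1 = 5 ≡ 1 (mod 2).
  s_2 = 0 + 0 + 0 + 1 + 0 + 1 + 0 + 1 = 3 ≡ 1 (mod 2).
  s_3 = 1 + 1 + 0 + 1 + 0 + 1 + 0 + 1 = 5 ≡ 1 (mod 2).
  s_4 = 0 + 1 + 0 + 1 + 1 + 1 + 1 + 1 = 6 ≡ 0 (mod 2).
s = (1, 1, 1, 0)^T — this equals column 14 of H (binary 1110), so error is at position 14.
Correct: flip bit 14 of r = 011000111010101 to get c = 011000111010111.


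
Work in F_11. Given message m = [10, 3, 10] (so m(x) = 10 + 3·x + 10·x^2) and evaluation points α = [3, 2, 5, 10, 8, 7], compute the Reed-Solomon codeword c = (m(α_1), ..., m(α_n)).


c = [10, 1, 0, 6, 3, 4]

Message polynomial: m(x) = 10 + 3·x + 10·x^2 (mod 11).
For each evaluation point α_i, compute m(α_i) mod 11:
  α_1 = 3: Horner steps 10 → 0 → 10, so m(3) = 10.
  α_2 = 2: Horner steps 10 → 1 → 1, so m(2) = 1.
  α_3 = 5: Horner steps 10 → 9 → 0, so m(5) = 0.
  α_4 = 10: Horner steps 10 → 4 → 6, so m(10) = 6.
  α_5 = 8: Horner steps 10 → 6 → 3, so m(8) = 3.
  α_6 = 7: Horner steps 10 → 7 → 4, so m(7) = 4.
Codeword c = [10, 1, 0, 6, 3, 4] ∈ F_11^6.


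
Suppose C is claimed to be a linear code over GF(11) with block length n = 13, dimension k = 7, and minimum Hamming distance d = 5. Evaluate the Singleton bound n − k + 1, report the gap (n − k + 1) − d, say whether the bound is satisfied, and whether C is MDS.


Singleton RHS = n − k + 1 = 7, slack = 2, bound satisfied, not MDS.

Singleton bound: d ≤ n − k + 1.
Here n = 13, k = 7, so n − k + 1 = 7.
Given d = 5, check d ≤ 7: YES.
Slack = (n − k + 1) − d = 2.
The code is NOT MDS (slack = 2 > 0).
Description: the claimed parameters are [13, 7, 5]_11; such a code would be non-MDS.


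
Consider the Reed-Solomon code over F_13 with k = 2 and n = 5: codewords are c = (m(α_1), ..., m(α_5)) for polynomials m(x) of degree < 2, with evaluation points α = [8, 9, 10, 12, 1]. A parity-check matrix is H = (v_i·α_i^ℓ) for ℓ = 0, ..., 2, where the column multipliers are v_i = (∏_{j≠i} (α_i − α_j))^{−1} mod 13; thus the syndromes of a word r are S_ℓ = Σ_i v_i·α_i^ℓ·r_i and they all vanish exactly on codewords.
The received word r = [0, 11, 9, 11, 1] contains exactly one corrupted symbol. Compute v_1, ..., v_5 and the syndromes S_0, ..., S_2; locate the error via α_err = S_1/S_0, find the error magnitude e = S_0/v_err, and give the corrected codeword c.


S = (8, 5, 8), error at position 4, error magnitude e = 6, c = [0, 11, 9, 5, 1].

Step 1: column multipliers v_i = (∏_{j≠i}(α_i − α_j))^{−1} mod 13.
  i = 1 (α = 8): (8−9)(8−10)(8−12)(8−1) = (−1)·(−2)·(−4)·7 = −56 ≡ 9, so v_1 = 9^{−1} = 3 (mod 13).
  i = 2 (α = 9): (9−8)(9−10)(9−12)(9−1) = 1·(−1)·(−3)·8 = 24 ≡ 11, so v_2 = 11^{−1} = 6 (mod 13).
  i = 3 (α = 10): (10−8)(10−9)(10−12)(10−1) = 2·1·(−2)·9 = −36 ≡ 3, so v_3 = 3^{−1} = 9 (mod 13).
  i = 4 (α = 12): (12−8)(12−9)(12−10)(12−1) = 4·3·2·11 = 264 ≡ 4, so v_4 = 4^{−1} = 10 (mod 13).
  i = 5 (α = 1): (1−8)(1−9)(1−10)(1−12) = (−7)·(−8)·(−9)·(−11) = 5544 ≡ 6, so v_5 = 6^{−1} = 11 (mod 13).
  v = [3, 6, 9, 10, 11].
Step 2: syndromes of r = [0, 11, 9, 11, 1] (all sums mod 13).
  S_0 = Σ v_i r_i = 3·0 + 6·11 + 9·9 + 10·11 + 11·1 = 268 ≡ 8.
  S_1 = Σ v_i α_i r_i = 3·8·0 + 6·9·11 + 9·10·9 + 10·12·11 + 11·1·1 = 2735 ≡ 5.
  α_i^2 mod 13 = [12, 3, 9, 1, 1].
  S_2 = Σ v_i α_i^2 r_i = 3·12·0 + 6·3·11 + 9·9·9 + 10·1·11 + 11·1·1 = 1048 ≡ 8.
  S = (8, 5, 8) ≠ 0, so r is not a codeword (an error is present).
Step 3: locate the error. For a single error e at position i, S_ℓ = v_i·e·α_i^ℓ, so α_err = S_1/S_0.
  S_0^{−1} = 8^{−1} = 5 (mod 13), so α_err = 5·5 = 25 ≡ 12 = α_4. Error position i = 4.
  Consistency check: S_2/S_1 = 8·8 = 64 ≡ 12 = α_err ✓ (single-error assumption holds).
Step 4: error magnitude e = S_0/v_4 = S_0·∏_{j≠4}(α_4 − α_j) = 8·4 = 32 ≡ 6 (mod 13).
Step 5: correct position 4: c_4 = r_4 − e = 11 − 6 ≡ 5 (mod 13). Hence c = [0, 11, 9, 5, 1].
  Check: interpolating c through the α_i gives m(x) = 3 + 11·x (degree < 2) with m(α_i) = c_i for every i, so c is indeed a codeword.


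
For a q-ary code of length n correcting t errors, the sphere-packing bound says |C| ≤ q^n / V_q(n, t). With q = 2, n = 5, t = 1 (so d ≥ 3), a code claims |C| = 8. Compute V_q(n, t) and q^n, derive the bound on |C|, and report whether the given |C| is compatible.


V_q(n, t) = 6, q^n = 32, Hamming bound = 5, |C| = 8 > bound (violated).

Step 1: Compute V_q(n, t) = Σ_{j=0}^1 C(n, j) (q−1)^j.
  j = 0: C(5,0)·(1)^0 = 1·1 = 1.
  j = 1: C(5,1)·(1)^1 = 5·1 = 5.
  V_q(n, t) = 1 + 5 = 6.
Step 2: q^n = 2^5 = 32.
Step 3: Hamming bound ⌊q^n / V_q(n,t)⌋ = ⌊32/6⌋ = 5.
Step 4: Compare |C| = 8 to 5: violated.
The claimed |C| lies above the Hamming bound, so no 2-ary code of length 5 with d ≥ 3 can have 8 codewords.


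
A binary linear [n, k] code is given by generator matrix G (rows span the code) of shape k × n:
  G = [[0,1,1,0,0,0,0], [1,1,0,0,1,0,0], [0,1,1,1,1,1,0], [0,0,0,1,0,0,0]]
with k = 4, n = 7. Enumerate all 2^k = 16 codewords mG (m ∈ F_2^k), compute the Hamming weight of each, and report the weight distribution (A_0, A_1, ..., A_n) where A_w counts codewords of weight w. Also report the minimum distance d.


Weight distribution: A_0 = 1, A_1 = 1, A_2 = 2, A_3 = 6, A_4 = 5, A_5 = 1. Minimum distance d = 1.

Enumerate all 2^4 = 16 messages m ∈ F_2^4.
For each, compute codeword c = mG in F_2^7, then tally its weight.
  m = 0000 → c = 0000000, weight = 0.
  m = 1000 → c = 0110000, weight = 2.
  m = 0100 → c = 1100100, weight = 3.
  m = 1100 → c = 1010100, weight = 3.
  m = 0010 → c = 0111110, weight = 5.
  m = 1010 → c = 0001110, weight = 3.
  m = 0110 → c = 1011010, weight = 4.
  m = 1110 → c = 1101010, weight = 4.
  m = 0001 → c = 0001000, weight = 1.
  m = 1001 → c = 0111000, weight = 3.
  m = 0101 → c = 1101100, weight = 4.
  m = 1101 → c = 1011100, weight = 4.
  m = 0011 → c = 0110110, weight = 4.
  m = 1011 → c = 0000110, weight = 2.
  m = 0111 → c = 1010010, weight = 3.
  m = 1111 → c = 1100010, weight = 3.
Tally weights:
  weight 0: 1 codewords.
  weight 1: 1 codewords.
  weight 2: 2 codewords.
  weight 3: 6 codewords.
  weight 4: 5 codewords.
  weight 5: 1 codewords.
Minimum distance d = smallest w > 0 with A_w > 0 = 1.
Sanity: Σ A_w = 16 = 2^4 = 16 ✓.


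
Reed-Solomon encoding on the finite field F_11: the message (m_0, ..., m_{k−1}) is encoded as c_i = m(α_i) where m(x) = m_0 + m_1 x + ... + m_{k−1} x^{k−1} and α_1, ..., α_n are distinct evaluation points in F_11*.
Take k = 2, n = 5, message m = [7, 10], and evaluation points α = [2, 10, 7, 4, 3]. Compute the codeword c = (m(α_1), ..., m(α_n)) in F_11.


c = [5, 8, 0, 3, 4]

Message polynomial: m(x) = 7 + 10·x (mod 11).
For each evaluation point α_i, compute m(α_i) mod 11:
  α_1 = 2: Horner steps 10 → 5, so m(2) = 5.
  α_2 = 10: Horner steps 10 → 8, so m(10) = 8.
  α_3 = 7: Horner steps 10 → 0, so m(7) = 0.
  α_4 = 4: Horner steps 10 → 3, so m(4) = 3.
  α_5 = 3: Horner steps 10 → 4, so m(3) = 4.
Codeword c = [5, 8, 0, 3, 4] ∈ F_11^5.


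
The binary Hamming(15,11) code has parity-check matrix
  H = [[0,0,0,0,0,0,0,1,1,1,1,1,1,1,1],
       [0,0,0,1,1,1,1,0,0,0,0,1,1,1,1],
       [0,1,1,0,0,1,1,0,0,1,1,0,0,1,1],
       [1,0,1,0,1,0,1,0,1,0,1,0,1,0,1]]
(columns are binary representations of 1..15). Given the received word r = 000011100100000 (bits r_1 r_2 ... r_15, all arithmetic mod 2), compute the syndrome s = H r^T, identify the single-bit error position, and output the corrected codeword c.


s = (1, 1, 1, 0)^T, error position = 14, corrected codeword c = 000011100100010

Compute s = H r^T mod 2 one row at a time:
  s_1 = 0 + 0 + 1 + 0 + 0 + 0 + 0 + 0 = 1 ≡ 1 (mod 2).
  s_2 = 0 + 1 + 1 + 1 + 0 + 0 + 0 + 0 = 3 ≡ 1 (mod 2).
  s_3 = 0 + 0 + 1 + 1 + 1 + 0 + 0 + 0 = 3 ≡ 1 (mod 2).
  s_4 = 0 + 0 + 1 + 1 + 0 + 0 + 0 + 0 = 2 ≡ 0 (mod 2).
s = (1, 1, 1, 0)^T — this equals column 14 of H (binary 1110), so error is at position 14.
Correct: flip bit 14 of r = 000011100100000 to get c = 000011100100010.


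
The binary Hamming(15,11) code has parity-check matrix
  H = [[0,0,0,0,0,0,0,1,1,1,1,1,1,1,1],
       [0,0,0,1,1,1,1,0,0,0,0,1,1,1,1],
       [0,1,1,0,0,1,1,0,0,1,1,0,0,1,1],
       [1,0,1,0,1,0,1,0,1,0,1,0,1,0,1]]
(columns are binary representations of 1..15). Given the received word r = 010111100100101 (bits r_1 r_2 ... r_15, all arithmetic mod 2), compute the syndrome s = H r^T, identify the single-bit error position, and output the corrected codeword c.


s = (1, 0, 1, 0)^T, error position = 10, corrected codeword c = 010111100000101

Compute s = H r^T mod 2 one row at a time:
  s_1 = 0 + 0 + 1 + 0 + 0 + 1 + 0 + 1 = 3 ≡ 1 (mod 2).
  s_2 = 1 + 1 + 1 + 1 + 0 + 1 + 0 + 1 = 6 ≡ 0 (mod 2).
  s_3 = 1 + 0 + 1 + 1 + 1 + 0 + 0 + 1 = 5 ≡ 1 (mod 2).
  s_4 = 0 + 0 + 1 + 1 + 0 + 0 + 1 + 1 = 4 ≡ 0 (mod 2).
s = (1, 0, 1, 0)^T — this equals column 10 of H (binary 1010), so error is at position 10.
Correct: flip bit 10 of r = 010111100100101 to get c = 010111100000101.


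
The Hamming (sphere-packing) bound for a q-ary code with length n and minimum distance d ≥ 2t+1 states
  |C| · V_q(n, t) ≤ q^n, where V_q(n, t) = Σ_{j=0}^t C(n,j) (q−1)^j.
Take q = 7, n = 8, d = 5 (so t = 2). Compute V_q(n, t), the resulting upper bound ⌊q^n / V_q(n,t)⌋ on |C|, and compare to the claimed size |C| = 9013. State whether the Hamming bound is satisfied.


V_q(n, t) = 1057, q^n = 5764801, Hamming bound = 5453, |C| = 9013 > bound (violated).

Step 1: Compute V_q(n, t) = Σ_{j=0}^2 C(n, j) (q−1)^j.
  j = 0: C(8,0)·(6)^0 = 1·1 = 1.
  j = 1: C(8,1)·(6)^1 = 8·6 = 48.
  j = 2: C(8,2)·(6)^2 = 28·36 = 1008.
  V_q(n, t) = 1 + 48 + 1008 = 1057.
Step 2: q^n = 7^8 = 5764801.
Step 3: Hamming bound ⌊q^n / V_q(n,t)⌋ = ⌊5764801/1057⌋ = 5453.
Step 4: Compare |C| = 9013 to 5453: violated.
The claimed |C| lies above the Hamming bound, so no 7-ary code of length 8 with d ≥ 5 can have 9013 codewords.


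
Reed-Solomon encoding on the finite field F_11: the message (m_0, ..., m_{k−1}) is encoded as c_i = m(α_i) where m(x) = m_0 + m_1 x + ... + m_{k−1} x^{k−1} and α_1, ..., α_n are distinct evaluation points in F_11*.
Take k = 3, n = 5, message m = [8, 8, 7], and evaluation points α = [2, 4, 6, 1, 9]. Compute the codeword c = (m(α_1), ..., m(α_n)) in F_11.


c = [8, 9, 0, 1, 9]

Message polynomial: m(x) = 8 + 8·x + 7·x^2 (mod 11).
For each evaluation point α_i, compute m(α_i) mod 11:
  α_1 = 2: Horner steps 7 → 0 → 8, so m(2) = 8.
  α_2 = 4: Horner steps 7 → 3 → 9, so m(4) = 9.
  α_3 = 6: Horner steps 7 → 6 → 0, so m(6) = 0.
  α_4 = 1: Horner steps 7 → 4 → 1, so m(1) = 1.
  α_5 = 9: Horner steps 7 → 5 → 9, so m(9) = 9.
Codeword c = [8, 9, 0, 1, 9] ∈ F_11^5.


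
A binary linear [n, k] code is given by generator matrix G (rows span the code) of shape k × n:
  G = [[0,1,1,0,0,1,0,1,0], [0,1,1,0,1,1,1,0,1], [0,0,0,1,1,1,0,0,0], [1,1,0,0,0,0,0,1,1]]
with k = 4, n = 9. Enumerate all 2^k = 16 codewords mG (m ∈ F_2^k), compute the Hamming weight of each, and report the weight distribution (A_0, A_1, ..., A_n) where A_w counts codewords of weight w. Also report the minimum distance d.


Weight distribution: A_0 = 1, A_3 = 1, A_4 = 5, A_5 = 6, A_6 = 2, A_7 = 1. Minimum distance d = 3.

Enumerate all 2^4 = 16 messages m ∈ F_2^4.
For each, compute codeword c = mG in F_2^9, then tally its weight.
  m = 0000 → c = 000000000, weight = 0.
  m = 1000 → c = 011001010, weight = 4.
  m = 0100 → c = 011011101, weight = 6.
  m = 1100 → c = 000010111, weight = 4.
  m = 0010 → c = 000111000, weight = 3.
  m = 1010 → c = 011110010, weight = 5.
  m = 0110 → c = 011100101, weight = 5.
  m = 1110 → c = 000101111, weight = 5.
  m = 0001 → c = 110000011, weight = 4.
  m = 1001 → c = 101001001, weight = 4.
  m = 0101 → c = 101011110, weight = 6.
  m = 1101 → c = 110010100, weight = 4.
  m = 0011 → c = 110111011, weight = 7.
  m = 1011 → c = 101110001, weight = 5.
  m = 0111 → c = 101100110, weight = 5.
  m = 1111 → c = 110101100, weight = 5.
Tally weights:
  weight 0: 1 codewords.
  weight 3: 1 codewords.
  weight 4: 5 codewords.
  weight 5: 6 codewords.
  weight 6: 2 codewords.
  weight 7: 1 codewords.
Minimum distance d = smallest w > 0 with A_w > 0 = 3.
Sanity: Σ A_w = 16 = 2^4 = 16 ✓.


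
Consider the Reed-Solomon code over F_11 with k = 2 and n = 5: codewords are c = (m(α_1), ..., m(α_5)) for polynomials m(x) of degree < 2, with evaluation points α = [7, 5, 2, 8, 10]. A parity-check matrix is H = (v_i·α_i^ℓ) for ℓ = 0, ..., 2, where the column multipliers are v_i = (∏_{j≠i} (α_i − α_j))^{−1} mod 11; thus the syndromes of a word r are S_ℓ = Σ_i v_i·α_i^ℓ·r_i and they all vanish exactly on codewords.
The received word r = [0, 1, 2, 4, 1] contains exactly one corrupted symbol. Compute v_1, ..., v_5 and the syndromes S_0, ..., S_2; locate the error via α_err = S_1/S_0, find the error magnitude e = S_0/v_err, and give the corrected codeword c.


S = (1, 5, 3), error at position 2, error magnitude e = 9, c = [0, 3, 2, 4, 1].

Step 1: column multipliers v_i = (∏_{j≠i}(α_i − α_j))^{−1} mod 11.
  i = 1 (α = 7): (7−5)(7−2)(7−8)(7−10) = 2·5·(−1)·(−3) = 30 ≡ 8, so v_1 = 8^{−1} = 7 (mod 11).
  i = 2 (α = 5): (5−7)(5−2)(5−8)(5−10) = (−2)·3·(−3)·(−5) = −90 ≡ 9, so v_2 = 9^{−1} = 5 (mod 11).
  i = 3 (α = 2): (2−7)(2−5)(2−8)(2−10) = (−5)·(−3)·(−6)·(−8) = 720 ≡ 5, so v_3 = 5^{−1} = 9 (mod 11).
  i = 4 (α = 8): (8−7)(8−5)(8−2)(8−10) = 1·3·6·(−2) = −36 ≡ 8, so v_4 = 8^{−1} = 7 (mod 11).
  i = 5 (α = 10): (10−7)(10−5)(10−2)(10−8) = 3·5·8·2 = 240 ≡ 9, so v_5 = 9^{−1} = 5 (mod 11).
  v = [7, 5, 9, 7, 5].
Step 2: syndromes of r = [0, 1, 2, 4, 1] (all sums mod 11).
  S_0 = Σ v_i r_i = 7·0 + 5·1 + 9·2 + 7·4 + 5·1 = 56 ≡ 1.
  S_1 = Σ v_i α_i r_i = 7·7·0 + 5·5·1 + 9·2·2 + 7·8·4 + 5·10·1 = 335 ≡ 5.
  α_i^2 mod 11 = [5, 3, 4, 9, 1].
  S_2 = Σ v_i α_i^2 r_i = 7·5·0 + 5·3·1 + 9·4·2 + 7·9·4 + 5·1·1 = 344 ≡ 3.
  S = (1, 5, 3) ≠ 0, so r is not a codeword (an error is present).
Step 3: locate the error. For a single error e at position i, S_ℓ = v_i·e·α_i^ℓ, so α_err = S_1/S_0.
  S_0^{−1} = 1^{−1} = 1 (mod 11), so α_err = 5·1 = 5 ≡ 5 = α_2. Error position i = 2.
  Consistency check: S_2/S_1 = 3·9 = 27 ≡ 5 = α_err ✓ (single-error assumption holds).
Step 4: error magnitude e = S_0/v_2 = S_0·∏_{j≠2}(α_2 − α_j) = 1·9 = 9 ≡ 9 (mod 11).
Step 5: correct position 2: c_2 = r_2 − e = 1 − 9 ≡ 3 (mod 11). Hence c = [0, 3, 2, 4, 1].
  Check: interpolating c through the α_i gives m(x) = 5 + 4·x (degree < 2) with m(α_i) = c_i for every i, so c is indeed a codeword.


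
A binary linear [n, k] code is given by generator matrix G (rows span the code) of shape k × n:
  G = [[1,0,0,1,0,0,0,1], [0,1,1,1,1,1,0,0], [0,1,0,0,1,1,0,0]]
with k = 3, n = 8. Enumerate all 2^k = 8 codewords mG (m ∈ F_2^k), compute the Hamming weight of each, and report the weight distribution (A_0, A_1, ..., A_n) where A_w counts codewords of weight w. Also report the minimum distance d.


Weight distribution: A_0 = 1, A_2 = 1, A_3 = 3, A_5 = 1, A_6 = 2. Minimum distance d = 2.

Enumerate all 2^3 = 8 messages m ∈ F_2^3.
For each, compute codeword c = mG in F_2^8, then tally its weight.
  m = 000 → c = 00000000, weight = 0.
  m = 100 → c = 10010001, weight = 3.
  m = 010 → c = 01111100, weight = 5.
  m = 110 → c = 11101101, weight = 6.
  m = 001 → c = 01001100, weight = 3.
  m = 101 → c = 11011101, weight = 6.
  m = 011 → c = 00110000, weight = 2.
  m = 111 → c = 10100001, weight = 3.
Tally weights:
  weight 0: 1 codewords.
  weight 2: 1 codewords.
  weight 3: 3 codewords.
  weight 5: 1 codewords.
  weight 6: 2 codewords.
Minimum distance d = smallest w > 0 with A_w > 0 = 2.
Sanity: Σ A_w = 8 = 2^3 = 8 ✓.
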